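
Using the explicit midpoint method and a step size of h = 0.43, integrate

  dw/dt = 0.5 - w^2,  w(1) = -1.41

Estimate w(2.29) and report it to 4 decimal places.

-222.1616

Midpoint: k1 = f(t_n, w_n); k2 = f(t_n + h/2, w_n + (h/2)·k1); w_{n+1} = w_n + h·k2.
t=1.000000, w=-1.410000:
  k1 = f(1.000000, -1.410000) = -1.488100
  k2 = f(1.215000, -1.729941) = -2.492698
  w ← -1.410000 + 0.43·(-2.492698) = -2.481860
t=1.430000, w=-2.481860:
  k1 = f(1.430000, -2.481860) = -5.659629
  k2 = f(1.645000, -3.698680) = -13.180235
  w ← -2.481860 + 0.43·(-13.180235) = -8.149361
t=1.860000, w=-8.149361:
  k1 = f(1.860000, -8.149361) = -65.912085
  k2 = f(2.075000, -22.320459) = -497.702906
  w ← -8.149361 + 0.43·(-497.702906) = -222.161611
w(2.29) ≈ -222.1616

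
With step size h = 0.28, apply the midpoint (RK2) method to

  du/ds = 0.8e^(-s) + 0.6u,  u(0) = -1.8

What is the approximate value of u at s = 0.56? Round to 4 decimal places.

Midpoint: k1 = f(s_n, u_n); k2 = f(s_n + h/2, u_n + (h/2)·k1); u_{n+1} = u_n + h·k2.
s=0.000000, u=-1.800000:
  k1 = f(0.000000, -1.800000) = -0.280000
  k2 = f(0.140000, -1.839200) = -0.408033
  u ← -1.800000 + 0.28·(-0.408033) = -1.914249
s=0.280000, u=-1.914249:
  k1 = f(0.280000, -1.914249) = -0.543923
  k2 = f(0.420000, -1.990399) = -0.668602
  u ← -1.914249 + 0.28·(-0.668602) = -2.101458
u(0.56) ≈ -2.1015

-2.1015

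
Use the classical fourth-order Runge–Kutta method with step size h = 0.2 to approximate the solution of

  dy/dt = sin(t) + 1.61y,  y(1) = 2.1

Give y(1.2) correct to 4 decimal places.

3.1070

RK4: k1 = f(t_n, y_n); k2 = f(t_n + h/2, y_n + (h/2)·k1); k3 = f(t_n + h/2, y_n + (h/2)·k2); k4 = f(t_n + h, y_n + h·k3); y_{n+1} = y_n + (h/6)·(k1 + 2k2 + 2k3 + k4).
t=1.000000, y=2.100000:
  k1 = f(1.000000, 2.100000) = 4.222471
  k2 = f(1.100000, 2.522247) = 4.952025
  k3 = f(1.100000, 2.595203) = 5.069483
  k4 = f(1.200000, 3.113897) = 5.945413
  y ← 2.100000 + (0.2/6)·(k1 + 2k2 + 2k3 + k4) = 3.107030
y(1.2) ≈ 3.1070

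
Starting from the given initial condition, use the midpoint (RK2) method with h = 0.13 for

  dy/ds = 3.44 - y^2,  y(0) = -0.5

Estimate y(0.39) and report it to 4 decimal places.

Midpoint: k1 = f(s_n, y_n); k2 = f(s_n + h/2, y_n + (h/2)·k1); y_{n+1} = y_n + h·k2.
s=0.000000, y=-0.500000:
  k1 = f(0.000000, -0.500000) = 3.190000
  k2 = f(0.065000, -0.292650) = 3.354356
  y ← -0.500000 + 0.13·3.354356 = -0.063934
s=0.130000, y=-0.063934:
  k1 = f(0.130000, -0.063934) = 3.435912
  k2 = f(0.195000, 0.159401) = 3.414591
  y ← -0.063934 + 0.13·3.414591 = 0.379963
s=0.260000, y=0.379963:
  k1 = f(0.260000, 0.379963) = 3.295628
  k2 = f(0.325000, 0.594179) = 3.086951
  y ← 0.379963 + 0.13·3.086951 = 0.781267
y(0.39) ≈ 0.7813

0.7813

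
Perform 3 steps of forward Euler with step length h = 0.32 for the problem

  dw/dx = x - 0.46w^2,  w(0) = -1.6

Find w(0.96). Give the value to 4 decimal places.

-3.1282

Euler: w_{n+1} = w_n + h·f(x_n, w_n).
x=0.000000, w=-1.600000: f=-1.177600 → w ← -1.600000 + 0.32·(-1.177600) = -1.976832
x=0.320000, w=-1.976832: f=-1.477618 → w ← -1.976832 + 0.32·(-1.477618) = -2.449670
x=0.640000, w=-2.449670: f=-2.120406 → w ← -2.449670 + 0.32·(-2.120406) = -3.128199
w(0.96) ≈ -3.1282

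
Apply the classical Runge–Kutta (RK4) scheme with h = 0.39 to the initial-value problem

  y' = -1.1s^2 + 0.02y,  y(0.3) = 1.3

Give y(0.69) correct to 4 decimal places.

RK4: k1 = f(s_n, y_n); k2 = f(s_n + h/2, y_n + (h/2)·k1); k3 = f(s_n + h/2, y_n + (h/2)·k2); k4 = f(s_n + h, y_n + h·k3); y_{n+1} = y_n + (h/6)·(k1 + 2k2 + 2k3 + k4).
s=0.300000, y=1.300000:
  k1 = f(0.300000, 1.300000) = -0.073000
  k2 = f(0.495000, 1.285765) = -0.243812
  k3 = f(0.495000, 1.252457) = -0.244478
  k4 = f(0.690000, 1.204653) = -0.499617
  y ← 1.300000 + (0.39/6)·(k1 + 2k2 + 2k3 + k4) = 1.199302
y(0.69) ≈ 1.1993

1.1993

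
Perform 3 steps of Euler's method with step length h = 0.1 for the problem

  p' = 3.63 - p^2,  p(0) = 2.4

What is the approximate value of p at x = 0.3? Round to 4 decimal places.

2.0055

Euler: p_{n+1} = p_n + h·f(x_n, p_n).
x=0.000000, p=2.400000: f=-2.130000 → p ← 2.400000 + 0.1·(-2.130000) = 2.187000
x=0.100000, p=2.187000: f=-1.152969 → p ← 2.187000 + 0.1·(-1.152969) = 2.071703
x=0.200000, p=2.071703: f=-0.661954 → p ← 2.071703 + 0.1·(-0.661954) = 2.005508
p(0.3) ≈ 2.0055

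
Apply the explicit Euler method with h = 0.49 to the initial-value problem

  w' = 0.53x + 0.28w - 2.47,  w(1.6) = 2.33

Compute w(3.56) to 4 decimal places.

0.8372

Euler: w_{n+1} = w_n + h·f(x_n, w_n).
x=1.600000, w=2.330000: f=-0.969600 → w ← 2.330000 + 0.49·(-0.969600) = 1.854896
x=2.090000, w=1.854896: f=-0.842929 → w ← 1.854896 + 0.49·(-0.842929) = 1.441861
x=2.580000, w=1.441861: f=-0.698879 → w ← 1.441861 + 0.49·(-0.698879) = 1.099410
x=3.070000, w=1.099410: f=-0.535065 → w ← 1.099410 + 0.49·(-0.535065) = 0.837228
w(3.56) ≈ 0.8372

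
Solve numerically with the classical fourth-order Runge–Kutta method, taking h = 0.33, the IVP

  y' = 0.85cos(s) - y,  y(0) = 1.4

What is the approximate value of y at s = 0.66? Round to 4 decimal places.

1.1003

RK4: k1 = f(s_n, y_n); k2 = f(s_n + h/2, y_n + (h/2)·k1); k3 = f(s_n + h/2, y_n + (h/2)·k2); k4 = f(s_n + h, y_n + h·k3); y_{n+1} = y_n + (h/6)·(k1 + 2k2 + 2k3 + k4).
s=0.000000, y=1.400000:
  k1 = f(0.000000, 1.400000) = -0.550000
  k2 = f(0.165000, 1.309250) = -0.470794
  k3 = f(0.165000, 1.322319) = -0.483863
  k4 = f(0.330000, 1.240325) = -0.436189
  y ← 1.400000 + (0.33/6)·(k1 + 2k2 + 2k3 + k4) = 1.240747
s=0.330000, y=1.240747:
  k1 = f(0.330000, 1.240747) = -0.436611
  k2 = f(0.495000, 1.168706) = -0.420733
  k3 = f(0.495000, 1.171326) = -0.423353
  k4 = f(0.660000, 1.101041) = -0.429547
  y ← 1.240747 + (0.33/6)·(k1 + 2k2 + 2k3 + k4) = 1.100259
y(0.66) ≈ 1.1003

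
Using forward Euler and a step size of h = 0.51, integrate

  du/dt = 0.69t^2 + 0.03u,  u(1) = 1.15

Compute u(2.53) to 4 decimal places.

3.8169

Euler: u_{n+1} = u_n + h·f(t_n, u_n).
t=1.000000, u=1.150000: f=0.724500 → u ← 1.150000 + 0.51·0.724500 = 1.519495
t=1.510000, u=1.519495: f=1.618854 → u ← 1.519495 + 0.51·1.618854 = 2.345110
t=2.020000, u=2.345110: f=2.885829 → u ← 2.345110 + 0.51·2.885829 = 3.816883
u(2.53) ≈ 3.8169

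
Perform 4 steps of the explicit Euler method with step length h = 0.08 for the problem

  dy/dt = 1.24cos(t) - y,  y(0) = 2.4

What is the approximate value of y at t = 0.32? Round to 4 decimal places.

2.0667

Euler: y_{n+1} = y_n + h·f(t_n, y_n).
t=0.000000, y=2.400000: f=-1.160000 → y ← 2.400000 + 0.08·(-1.160000) = 2.307200
t=0.080000, y=2.307200: f=-1.071166 → y ← 2.307200 + 0.08·(-1.071166) = 2.221507
t=0.160000, y=2.221507: f=-0.997345 → y ← 2.221507 + 0.08·(-0.997345) = 2.141719
t=0.240000, y=2.141719: f=-0.937260 → y ← 2.141719 + 0.08·(-0.937260) = 2.066738
y(0.32) ≈ 2.0667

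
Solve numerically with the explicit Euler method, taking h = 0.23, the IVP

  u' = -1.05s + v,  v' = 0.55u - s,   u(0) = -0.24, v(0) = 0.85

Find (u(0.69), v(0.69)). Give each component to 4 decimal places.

0.1524, 0.6665

Euler on (u,v): u_{n+1} = u_n + h·u', v_{n+1} = v_n + h·v'.
0.000000: (-0.240000, 0.850000); f=(0.850000, -0.132000) → (-0.044500, 0.819640)
0.230000: (-0.044500, 0.819640); f=(0.578140, -0.254475) → (0.088472, 0.761111)
0.460000: (0.088472, 0.761111); f=(0.278111, -0.411340) → (0.152438, 0.666502)
(u(0.69), v(0.69)) ≈ (0.1524, 0.6665)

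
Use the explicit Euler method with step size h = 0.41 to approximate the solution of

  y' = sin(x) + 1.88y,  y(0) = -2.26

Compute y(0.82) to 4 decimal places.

-6.9233

Euler: y_{n+1} = y_n + h·f(x_n, y_n).
x=0.000000, y=-2.260000: f=-4.248800 → y ← -2.260000 + 0.41·(-4.248800) = -4.002008
x=0.410000, y=-4.002008: f=-7.125166 → y ← -4.002008 + 0.41·(-7.125166) = -6.923326
y(0.82) ≈ -6.9233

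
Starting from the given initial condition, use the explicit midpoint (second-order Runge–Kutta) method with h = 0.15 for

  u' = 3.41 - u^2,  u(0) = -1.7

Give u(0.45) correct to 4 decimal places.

Midpoint: k1 = f(t_n, u_n); k2 = f(t_n + h/2, u_n + (h/2)·k1); u_{n+1} = u_n + h·k2.
t=0.000000, u=-1.700000:
  k1 = f(0.000000, -1.700000) = 0.520000
  k2 = f(0.075000, -1.661000) = 0.651079
  u ← -1.700000 + 0.15·0.651079 = -1.602338
t=0.150000, u=-1.602338:
  k1 = f(0.150000, -1.602338) = 0.842512
  k2 = f(0.225000, -1.539150) = 1.041018
  u ← -1.602338 + 0.15·1.041018 = -1.446185
t=0.300000, u=-1.446185:
  k1 = f(0.300000, -1.446185) = 1.318548
  k2 = f(0.375000, -1.347294) = 1.594798
  u ← -1.446185 + 0.15·1.594798 = -1.206966
u(0.45) ≈ -1.2070

-1.2070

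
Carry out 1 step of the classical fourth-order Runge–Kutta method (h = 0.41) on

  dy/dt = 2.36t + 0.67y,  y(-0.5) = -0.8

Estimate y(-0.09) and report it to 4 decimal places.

-1.3919

RK4: k1 = f(t_n, y_n); k2 = f(t_n + h/2, y_n + (h/2)·k1); k3 = f(t_n + h/2, y_n + (h/2)·k2); k4 = f(t_n + h, y_n + h·k3); y_{n+1} = y_n + (h/6)·(k1 + 2k2 + 2k3 + k4).
t=-0.500000, y=-0.800000:
  k1 = f(-0.500000, -0.800000) = -1.716000
  k2 = f(-0.295000, -1.151780) = -1.467893
  k3 = f(-0.295000, -1.100918) = -1.433815
  k4 = f(-0.090000, -1.387864) = -1.142269
  y ← -0.800000 + (0.41/6)·(k1 + 2k2 + 2k3 + k4) = -1.391882
y(-0.09) ≈ -1.3919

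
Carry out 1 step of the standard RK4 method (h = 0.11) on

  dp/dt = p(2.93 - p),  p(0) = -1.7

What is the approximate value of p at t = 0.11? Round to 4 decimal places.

RK4: k1 = f(t_n, p_n); k2 = f(t_n + h/2, p_n + (h/2)·k1); k3 = f(t_n + h/2, p_n + (h/2)·k2); k4 = f(t_n + h, p_n + h·k3); p_{n+1} = p_n + (h/6)·(k1 + 2k2 + 2k3 + k4).
t=0.000000, p=-1.700000:
  k1 = f(0.000000, -1.700000) = -7.871000
  k2 = f(0.055000, -2.132905) = -10.798695
  k3 = f(0.055000, -2.293928) = -11.983317
  k4 = f(0.110000, -3.018165) = -17.952542
  p ← -1.700000 + (0.11/6)·(k1 + 2k2 + 2k3 + k4) = -3.008772
p(0.11) ≈ -3.0088

-3.0088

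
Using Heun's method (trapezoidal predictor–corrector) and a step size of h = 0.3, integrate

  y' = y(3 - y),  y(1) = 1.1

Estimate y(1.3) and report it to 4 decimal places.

Heun: k1 = f(x_n, y_n); k2 = f(x_n + h, y_n + h·k1); y_{n+1} = y_n + (h/2)·(k1 + k2).
x=1.000000, y=1.100000:
  k1 = f(1.000000, 1.100000) = 2.090000
  k2 = f(1.300000, 1.727000) = 2.198471
  y ← 1.100000 + (0.3/2)·(2.090000 + 2.198471) = 1.743271
y(1.3) ≈ 1.7433

1.7433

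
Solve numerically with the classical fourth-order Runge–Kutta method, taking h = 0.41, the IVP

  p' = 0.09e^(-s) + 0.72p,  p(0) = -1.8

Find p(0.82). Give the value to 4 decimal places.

RK4: k1 = f(s_n, p_n); k2 = f(s_n + h/2, p_n + (h/2)·k1); k3 = f(s_n + h/2, p_n + (h/2)·k2); k4 = f(s_n + h, p_n + h·k3); p_{n+1} = p_n + (h/6)·(k1 + 2k2 + 2k3 + k4).
s=0.000000, p=-1.800000:
  k1 = f(0.000000, -1.800000) = -1.206000
  k2 = f(0.205000, -2.047230) = -1.400687
  k3 = f(0.205000, -2.087141) = -1.429423
  k4 = f(0.410000, -2.386064) = -1.658237
  p ← -1.800000 + (0.41/6)·(k1 + 2k2 + 2k3 + k4) = -2.382505
s=0.410000, p=-2.382505:
  k1 = f(0.410000, -2.382505) = -1.655675
  k2 = f(0.615000, -2.721918) = -1.911123
  k3 = f(0.615000, -2.774285) = -1.948827
  k4 = f(0.820000, -3.181524) = -2.251058
  p ← -2.382505 + (0.41/6)·(k1 + 2k2 + 2k3 + k4) = -3.176991
p(0.82) ≈ -3.1770

-3.1770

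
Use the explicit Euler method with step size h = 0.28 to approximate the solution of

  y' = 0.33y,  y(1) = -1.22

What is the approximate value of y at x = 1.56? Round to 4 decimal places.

Euler: y_{n+1} = y_n + h·f(x_n, y_n).
x=1.000000, y=-1.220000: f=-0.402600 → y ← -1.220000 + 0.28·(-0.402600) = -1.332728
x=1.280000, y=-1.332728: f=-0.439800 → y ← -1.332728 + 0.28·(-0.439800) = -1.455872
y(1.56) ≈ -1.4559

-1.4559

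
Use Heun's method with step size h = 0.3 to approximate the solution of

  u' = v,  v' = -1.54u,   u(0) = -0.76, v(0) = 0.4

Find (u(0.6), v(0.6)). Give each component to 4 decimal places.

-0.3296, 0.9446

Heun on (u,v): k1 = f(t_n, state_n); k2 = f(t_n + h, state_n + h·k1); state_{n+1} = state_n + (h/2)·(k1 + k2).
0.000000: (-0.760000, 0.400000)
  k1 = (0.400000, 1.170400)
  predictor → (-0.640000, 0.751120)
  k2 = (0.751120, 0.985600)
  → (-0.587332, 0.723400)
0.300000: (-0.587332, 0.723400)
  k1 = (0.723400, 0.904491)
  predictor → (-0.370312, 0.994747)
  k2 = (0.994747, 0.570280)
  → (-0.329610, 0.944616)
(u(0.6), v(0.6)) ≈ (-0.3296, 0.9446)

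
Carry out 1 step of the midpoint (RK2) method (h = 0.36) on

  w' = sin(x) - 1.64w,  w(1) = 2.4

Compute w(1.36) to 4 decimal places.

Midpoint: k1 = f(x_n, w_n); k2 = f(x_n + h/2, w_n + (h/2)·k1); w_{n+1} = w_n + h·k2.
x=1.000000, w=2.400000:
  k1 = f(1.000000, 2.400000) = -3.094529
  k2 = f(1.180000, 1.842985) = -2.097889
  w ← 2.400000 + 0.36·(-2.097889) = 1.644760
w(1.36) ≈ 1.6448

1.6448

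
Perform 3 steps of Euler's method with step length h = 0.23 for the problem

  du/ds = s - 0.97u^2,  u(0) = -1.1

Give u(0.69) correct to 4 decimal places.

-2.3021

Euler: u_{n+1} = u_n + h·f(s_n, u_n).
s=0.000000, u=-1.100000: f=-1.173700 → u ← -1.100000 + 0.23·(-1.173700) = -1.369951
s=0.230000, u=-1.369951: f=-1.590463 → u ← -1.369951 + 0.23·(-1.590463) = -1.735757
s=0.460000, u=-1.735757: f=-2.462468 → u ← -1.735757 + 0.23·(-2.462468) = -2.302125
u(0.69) ≈ -2.3021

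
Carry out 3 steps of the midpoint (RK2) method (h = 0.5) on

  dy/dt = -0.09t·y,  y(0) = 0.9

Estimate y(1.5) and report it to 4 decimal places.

Midpoint: k1 = f(t_n, y_n); k2 = f(t_n + h/2, y_n + (h/2)·k1); y_{n+1} = y_n + h·k2.
t=0.000000, y=0.900000:
  k1 = f(0.000000, 0.900000) = 0.000000
  k2 = f(0.250000, 0.900000) = -0.020250
  y ← 0.900000 + 0.5·(-0.020250) = 0.889875
t=0.500000, y=0.889875:
  k1 = f(0.500000, 0.889875) = -0.040044
  k2 = f(0.750000, 0.879864) = -0.059391
  y ← 0.889875 + 0.5·(-0.059391) = 0.860180
t=1.000000, y=0.860180:
  k1 = f(1.000000, 0.860180) = -0.077416
  k2 = f(1.250000, 0.840826) = -0.094593
  y ← 0.860180 + 0.5·(-0.094593) = 0.812883
y(1.5) ≈ 0.8129

0.8129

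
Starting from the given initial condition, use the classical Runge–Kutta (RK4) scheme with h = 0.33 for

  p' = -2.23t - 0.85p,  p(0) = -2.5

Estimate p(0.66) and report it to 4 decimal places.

RK4: k1 = f(t_n, p_n); k2 = f(t_n + h/2, p_n + (h/2)·k1); k3 = f(t_n + h/2, p_n + (h/2)·k2); k4 = f(t_n + h, p_n + h·k3); p_{n+1} = p_n + (h/6)·(k1 + 2k2 + 2k3 + k4).
t=0.000000, p=-2.500000:
  k1 = f(0.000000, -2.500000) = 2.125000
  k2 = f(0.165000, -2.149375) = 1.459019
  k3 = f(0.165000, -2.259262) = 1.552423
  k4 = f(0.330000, -1.987701) = 0.953645
  p ← -2.500000 + (0.33/6)·(k1 + 2k2 + 2k3 + k4) = -1.999416
t=0.330000, p=-1.999416:
  k1 = f(0.330000, -1.999416) = 0.963604
  k2 = f(0.495000, -1.840421) = 0.460508
  k3 = f(0.495000, -1.923432) = 0.531067
  k4 = f(0.660000, -1.824164) = 0.078739
  p ← -1.999416 + (0.33/6)·(k1 + 2k2 + 2k3 + k4) = -1.833014
p(0.66) ≈ -1.8330

-1.8330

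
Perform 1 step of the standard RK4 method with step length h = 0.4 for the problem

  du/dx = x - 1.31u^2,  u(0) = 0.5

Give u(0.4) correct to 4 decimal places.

RK4: k1 = f(x_n, u_n); k2 = f(x_n + h/2, u_n + (h/2)·k1); k3 = f(x_n + h/2, u_n + (h/2)·k2); k4 = f(x_n + h, u_n + h·k3); u_{n+1} = u_n + (h/6)·(k1 + 2k2 + 2k3 + k4).
x=0.000000, u=0.500000:
  k1 = f(0.000000, 0.500000) = -0.327500
  k2 = f(0.200000, 0.434500) = -0.047315
  k3 = f(0.200000, 0.490537) = -0.115221
  k4 = f(0.400000, 0.453912) = 0.130093
  u ← 0.500000 + (0.4/6)·(k1 + 2k2 + 2k3 + k4) = 0.465168
u(0.4) ≈ 0.4652

0.4652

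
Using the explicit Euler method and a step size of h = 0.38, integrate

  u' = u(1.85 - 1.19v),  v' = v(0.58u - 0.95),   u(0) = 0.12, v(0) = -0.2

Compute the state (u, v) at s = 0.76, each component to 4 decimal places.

0.3795, -0.0914

Euler on (u,v): u_{n+1} = u_n + h·u', v_{n+1} = v_n + h·v'.
0.000000: (0.120000, -0.200000); f=(0.250560, 0.176080) → (0.215213, -0.133090)
0.380000: (0.215213, -0.133090); f=(0.432228, 0.109822) → (0.379460, -0.091357)
(u(0.76), v(0.76)) ≈ (0.3795, -0.0914)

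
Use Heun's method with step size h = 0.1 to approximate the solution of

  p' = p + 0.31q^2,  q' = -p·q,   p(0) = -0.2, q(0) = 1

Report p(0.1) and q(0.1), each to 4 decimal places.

Heun on (p,q): k1 = f(x_n, state_n); k2 = f(x_n + h, state_n + h·k1); state_{n+1} = state_n + (h/2)·(k1 + k2).
0.000000: (-0.200000, 1.000000)
  k1 = (0.110000, 0.200000)
  predictor → (-0.189000, 1.020000)
  k2 = (0.133524, 0.192780)
  → (-0.187824, 1.019639)
(p(0.1), q(0.1)) ≈ (-0.1878, 1.0196)

-0.1878, 1.0196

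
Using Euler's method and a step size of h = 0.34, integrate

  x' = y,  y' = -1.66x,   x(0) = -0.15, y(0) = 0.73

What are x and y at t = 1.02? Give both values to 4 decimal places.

0.6333, 0.5475

Euler on (x,y): x_{n+1} = x_n + h·x', y_{n+1} = y_n + h·y'.
0.000000: (-0.150000, 0.730000); f=(0.730000, 0.249000) → (0.098200, 0.814660)
0.340000: (0.098200, 0.814660); f=(0.814660, -0.163012) → (0.375184, 0.759236)
0.680000: (0.375184, 0.759236); f=(0.759236, -0.622806) → (0.633325, 0.547482)
(x(1.02), y(1.02)) ≈ (0.6333, 0.5475)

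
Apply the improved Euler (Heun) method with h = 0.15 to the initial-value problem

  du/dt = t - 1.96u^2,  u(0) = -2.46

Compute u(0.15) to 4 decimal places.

-5.9800

Heun: k1 = f(t_n, u_n); k2 = f(t_n + h, u_n + h·k1); u_{n+1} = u_n + (h/2)·(k1 + k2).
t=0.000000, u=-2.460000:
  k1 = f(0.000000, -2.460000) = -11.861136
  k2 = f(0.150000, -4.239170) = -35.072309
  u ← -2.460000 + (0.15/2)·(-11.861136 + (-35.072309)) = -5.980008
u(0.15) ≈ -5.9800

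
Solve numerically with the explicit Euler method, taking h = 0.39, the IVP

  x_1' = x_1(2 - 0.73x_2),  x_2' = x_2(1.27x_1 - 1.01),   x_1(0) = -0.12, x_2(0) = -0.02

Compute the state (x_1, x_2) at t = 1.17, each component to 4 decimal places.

-0.6807, -0.0023

Euler on (x_1,x_2): x_1_{n+1} = x_1_n + h·x_1', x_2_{n+1} = x_2_n + h·x_2'.
0.000000: (-0.120000, -0.020000); f=(-0.241752, 0.023248) → (-0.214283, -0.010933)
0.390000: (-0.214283, -0.010933); f=(-0.430277, 0.014018) → (-0.382091, -0.005466)
0.780000: (-0.382091, -0.005466); f=(-0.765707, 0.008173) → (-0.680717, -0.002279)
(x_1(1.17), x_2(1.17)) ≈ (-0.6807, -0.0023)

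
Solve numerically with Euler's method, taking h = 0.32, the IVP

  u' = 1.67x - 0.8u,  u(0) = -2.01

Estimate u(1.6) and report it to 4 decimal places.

Euler: u_{n+1} = u_n + h·f(x_n, u_n).
x=0.000000, u=-2.010000: f=1.608000 → u ← -2.010000 + 0.32·1.608000 = -1.495440
x=0.320000, u=-1.495440: f=1.730752 → u ← -1.495440 + 0.32·1.730752 = -0.941599
x=0.640000, u=-0.941599: f=1.822079 → u ← -0.941599 + 0.32·1.822079 = -0.358534
x=0.960000, u=-0.358534: f=1.890027 → u ← -0.358534 + 0.32·1.890027 = 0.246275
x=1.280000, u=0.246275: f=1.940580 → u ← 0.246275 + 0.32·1.940580 = 0.867260
u(1.6) ≈ 0.8673

0.8673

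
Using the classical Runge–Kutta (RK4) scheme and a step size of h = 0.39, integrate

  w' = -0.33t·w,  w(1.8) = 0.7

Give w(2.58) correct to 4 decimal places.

0.3984

RK4: k1 = f(t_n, w_n); k2 = f(t_n + h/2, w_n + (h/2)·k1); k3 = f(t_n + h/2, w_n + (h/2)·k2); k4 = f(t_n + h, w_n + h·k3); w_{n+1} = w_n + (h/6)·(k1 + 2k2 + 2k3 + k4).
t=1.800000, w=0.700000:
  k1 = f(1.800000, 0.700000) = -0.415800
  k2 = f(1.995000, 0.618919) = -0.407465
  k3 = f(1.995000, 0.620544) = -0.408535
  k4 = f(2.190000, 0.540671) = -0.390743
  w ← 0.700000 + (0.39/6)·(k1 + 2k2 + 2k3 + k4) = 0.541495
t=2.190000, w=0.541495:
  k1 = f(2.190000, 0.541495) = -0.391338
  k2 = f(2.385000, 0.465184) = -0.366123
  k3 = f(2.385000, 0.470101) = -0.369993
  k4 = f(2.580000, 0.397197) = -0.338174
  w ← 0.541495 + (0.39/6)·(k1 + 2k2 + 2k3 + k4) = 0.398381
w(2.58) ≈ 0.3984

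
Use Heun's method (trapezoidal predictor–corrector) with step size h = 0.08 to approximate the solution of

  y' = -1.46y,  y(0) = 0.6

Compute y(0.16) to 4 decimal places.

Heun: k1 = f(s_n, y_n); k2 = f(s_n + h, y_n + h·k1); y_{n+1} = y_n + (h/2)·(k1 + k2).
s=0.000000, y=0.600000:
  k1 = f(0.000000, 0.600000) = -0.876000
  k2 = f(0.080000, 0.529920) = -0.773683
  y ← 0.600000 + (0.08/2)·(-0.876000 + (-0.773683)) = 0.534013
s=0.080000, y=0.534013:
  k1 = f(0.080000, 0.534013) = -0.779659
  k2 = f(0.160000, 0.471640) = -0.688594
  y ← 0.534013 + (0.08/2)·(-0.779659 + (-0.688594)) = 0.475283
y(0.16) ≈ 0.4753

0.4753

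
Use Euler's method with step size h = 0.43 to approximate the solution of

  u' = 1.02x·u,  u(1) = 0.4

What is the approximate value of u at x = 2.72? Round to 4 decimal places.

Euler: u_{n+1} = u_n + h·f(x_n, u_n).
x=1.000000, u=0.400000: f=0.408000 → u ← 0.400000 + 0.43·0.408000 = 0.575440
x=1.430000, u=0.575440: f=0.839337 → u ← 0.575440 + 0.43·0.839337 = 0.936355
x=1.860000, u=0.936355: f=1.776452 → u ← 0.936355 + 0.43·1.776452 = 1.700229
x=2.290000, u=1.700229: f=3.971396 → u ← 1.700229 + 0.43·3.971396 = 3.407929
u(2.72) ≈ 3.4079

3.4079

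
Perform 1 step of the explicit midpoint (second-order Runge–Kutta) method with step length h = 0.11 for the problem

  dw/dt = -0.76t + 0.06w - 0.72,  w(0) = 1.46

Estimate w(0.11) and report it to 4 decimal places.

1.3856

Midpoint: k1 = f(t_n, w_n); k2 = f(t_n + h/2, w_n + (h/2)·k1); w_{n+1} = w_n + h·k2.
t=0.000000, w=1.460000:
  k1 = f(0.000000, 1.460000) = -0.632400
  k2 = f(0.055000, 1.425218) = -0.676287
  w ← 1.460000 + 0.11·(-0.676287) = 1.385608
w(0.11) ≈ 1.3856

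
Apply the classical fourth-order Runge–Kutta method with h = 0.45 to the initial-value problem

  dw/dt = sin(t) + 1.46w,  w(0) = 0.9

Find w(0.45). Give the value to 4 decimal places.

RK4: k1 = f(t_n, w_n); k2 = f(t_n + h/2, w_n + (h/2)·k1); k3 = f(t_n + h/2, w_n + (h/2)·k2); k4 = f(t_n + h, w_n + h·k3); w_{n+1} = w_n + (h/6)·(k1 + 2k2 + 2k3 + k4).
t=0.000000, w=0.900000:
  k1 = f(0.000000, 0.900000) = 1.314000
  k2 = f(0.225000, 1.195650) = 1.968755
  k3 = f(0.225000, 1.342970) = 2.183842
  k4 = f(0.450000, 1.882729) = 3.183750
  w ← 0.900000 + (0.45/6)·(k1 + 2k2 + 2k3 + k4) = 1.860221
w(0.45) ≈ 1.8602

1.8602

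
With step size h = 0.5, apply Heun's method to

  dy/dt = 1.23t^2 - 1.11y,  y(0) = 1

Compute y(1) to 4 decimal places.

Heun: k1 = f(t_n, y_n); k2 = f(t_n + h, y_n + h·k1); y_{n+1} = y_n + (h/2)·(k1 + k2).
t=0.000000, y=1.000000:
  k1 = f(0.000000, 1.000000) = -1.110000
  k2 = f(0.500000, 0.445000) = -0.186450
  y ← 1.000000 + (0.5/2)·(-1.110000 + (-0.186450)) = 0.675887
t=0.500000, y=0.675887:
  k1 = f(0.500000, 0.675887) = -0.442735
  k2 = f(1.000000, 0.454520) = 0.725483
  y ← 0.675887 + (0.5/2)·(-0.442735 + 0.725483) = 0.746574
y(1) ≈ 0.7466

0.7466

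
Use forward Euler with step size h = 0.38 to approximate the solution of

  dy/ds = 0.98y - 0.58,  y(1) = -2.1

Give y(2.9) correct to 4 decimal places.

Euler: y_{n+1} = y_n + h·f(s_n, y_n).
s=1.000000, y=-2.100000: f=-2.638000 → y ← -2.100000 + 0.38·(-2.638000) = -3.102440
s=1.380000, y=-3.102440: f=-3.620391 → y ← -3.102440 + 0.38·(-3.620391) = -4.478189
s=1.760000, y=-4.478189: f=-4.968625 → y ← -4.478189 + 0.38·(-4.968625) = -6.366266
s=2.140000, y=-6.366266: f=-6.818941 → y ← -6.366266 + 0.38·(-6.818941) = -8.957464
s=2.520000, y=-8.957464: f=-9.358314 → y ← -8.957464 + 0.38·(-9.358314) = -12.513623
y(2.9) ≈ -12.5136

-12.5136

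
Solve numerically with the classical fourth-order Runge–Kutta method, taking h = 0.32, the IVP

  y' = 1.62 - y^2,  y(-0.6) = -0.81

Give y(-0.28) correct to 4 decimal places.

RK4: k1 = f(s_n, y_n); k2 = f(s_n + h/2, y_n + (h/2)·k1); k3 = f(s_n + h/2, y_n + (h/2)·k2); k4 = f(s_n + h, y_n + h·k3); y_{n+1} = y_n + (h/6)·(k1 + 2k2 + 2k3 + k4).
s=-0.600000, y=-0.810000:
  k1 = f(-0.600000, -0.810000) = 0.963900
  k2 = f(-0.440000, -0.655776) = 1.189958
  k3 = f(-0.440000, -0.619607) = 1.236087
  k4 = f(-0.280000, -0.414452) = 1.448230
  y ← -0.810000 + (0.32/6)·(k1 + 2k2 + 2k3 + k4) = -0.422575
y(-0.28) ≈ -0.4226

-0.4226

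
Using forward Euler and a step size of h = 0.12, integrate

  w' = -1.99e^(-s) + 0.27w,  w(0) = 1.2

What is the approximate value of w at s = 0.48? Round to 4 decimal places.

Euler: w_{n+1} = w_n + h·f(s_n, w_n).
s=0.000000, w=1.200000: f=-1.666000 → w ← 1.200000 + 0.12·(-1.666000) = 1.000080
s=0.120000, w=1.000080: f=-1.494950 → w ← 1.000080 + 0.12·(-1.494950) = 0.820686
s=0.240000, w=0.820686: f=-1.343804 → w ← 0.820686 + 0.12·(-1.343804) = 0.659429
s=0.360000, w=0.659429: f=-1.210330 → w ← 0.659429 + 0.12·(-1.210330) = 0.514190
w(0.48) ≈ 0.5142

0.5142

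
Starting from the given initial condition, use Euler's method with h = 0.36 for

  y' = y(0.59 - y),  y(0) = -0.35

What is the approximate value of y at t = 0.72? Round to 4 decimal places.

-0.6469

Euler: y_{n+1} = y_n + h·f(t_n, y_n).
t=0.000000, y=-0.350000: f=-0.329000 → y ← -0.350000 + 0.36·(-0.329000) = -0.468440
t=0.360000, y=-0.468440: f=-0.495816 → y ← -0.468440 + 0.36·(-0.495816) = -0.646934
y(0.72) ≈ -0.6469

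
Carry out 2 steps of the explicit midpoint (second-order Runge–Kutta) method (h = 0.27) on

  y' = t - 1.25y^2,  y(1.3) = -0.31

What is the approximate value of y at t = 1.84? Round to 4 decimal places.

0.5035

Midpoint: k1 = f(t_n, y_n); k2 = f(t_n + h/2, y_n + (h/2)·k1); y_{n+1} = y_n + h·k2.
t=1.300000, y=-0.310000:
  k1 = f(1.300000, -0.310000) = 1.179875
  k2 = f(1.435000, -0.150717) = 1.406606
  y ← -0.310000 + 0.27·1.406606 = 0.069783
t=1.570000, y=0.069783:
  k1 = f(1.570000, 0.069783) = 1.563913
  k2 = f(1.705000, 0.280912) = 1.606361
  y ← 0.069783 + 0.27·1.606361 = 0.503501
y(1.84) ≈ 0.5035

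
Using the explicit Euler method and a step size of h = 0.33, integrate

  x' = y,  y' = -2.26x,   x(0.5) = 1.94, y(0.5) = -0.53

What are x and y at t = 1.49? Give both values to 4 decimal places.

Euler on (x,y): x_{n+1} = x_n + h·x', y_{n+1} = y_n + h·y'.
0.500000: (1.940000, -0.530000); f=(-0.530000, -4.384400) → (1.765100, -1.976852)
0.830000: (1.765100, -1.976852); f=(-1.976852, -3.989126) → (1.112739, -3.293264)
1.160000: (1.112739, -3.293264); f=(-3.293264, -2.514790) → (0.025962, -4.123144)
(x(1.49), y(1.49)) ≈ (0.0260, -4.1231)

0.0260, -4.1231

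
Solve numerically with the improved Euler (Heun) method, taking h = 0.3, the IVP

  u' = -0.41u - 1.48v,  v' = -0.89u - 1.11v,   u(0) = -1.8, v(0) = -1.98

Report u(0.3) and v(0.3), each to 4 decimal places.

Heun on (u,v): k1 = f(t_n, state_n); k2 = f(t_n + h, state_n + h·k1); state_{n+1} = state_n + (h/2)·(k1 + k2).
0.000000: (-1.800000, -1.980000)
  k1 = (3.668400, 3.799800)
  predictor → (-0.699480, -0.840060)
  k2 = (1.530076, 1.555004)
  → (-1.020229, -1.176779)
(u(0.3), v(0.3)) ≈ (-1.0202, -1.1768)

-1.0202, -1.1768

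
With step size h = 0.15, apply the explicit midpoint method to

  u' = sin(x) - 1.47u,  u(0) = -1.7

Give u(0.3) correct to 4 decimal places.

Midpoint: k1 = f(x_n, u_n); k2 = f(x_n + h/2, u_n + (h/2)·k1); u_{n+1} = u_n + h·k2.
x=0.000000, u=-1.700000:
  k1 = f(0.000000, -1.700000) = 2.499000
  k2 = f(0.075000, -1.512575) = 2.298415
  u ← -1.700000 + 0.15·2.298415 = -1.355238
x=0.150000, u=-1.355238:
  k1 = f(0.150000, -1.355238) = 2.141638
  k2 = f(0.225000, -1.194615) = 1.979190
  u ← -1.355238 + 0.15·1.979190 = -1.058359
u(0.3) ≈ -1.0584

-1.0584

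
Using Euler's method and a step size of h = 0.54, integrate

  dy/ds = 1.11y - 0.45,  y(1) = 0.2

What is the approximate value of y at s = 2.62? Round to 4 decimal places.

-0.4350

Euler: y_{n+1} = y_n + h·f(s_n, y_n).
s=1.000000, y=0.200000: f=-0.228000 → y ← 0.200000 + 0.54·(-0.228000) = 0.076880
s=1.540000, y=0.076880: f=-0.364663 → y ← 0.076880 + 0.54·(-0.364663) = -0.120038
s=2.080000, y=-0.120038: f=-0.583242 → y ← -0.120038 + 0.54·(-0.583242) = -0.434989
y(2.62) ≈ -0.4350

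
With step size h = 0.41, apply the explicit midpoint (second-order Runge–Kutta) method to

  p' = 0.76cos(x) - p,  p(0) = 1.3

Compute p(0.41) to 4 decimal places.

1.1175

Midpoint: k1 = f(x_n, p_n); k2 = f(x_n + h/2, p_n + (h/2)·k1); p_{n+1} = p_n + h·k2.
x=0.000000, p=1.300000:
  k1 = f(0.000000, 1.300000) = -0.540000
  k2 = f(0.205000, 1.189300) = -0.445214
  p ← 1.300000 + 0.41·(-0.445214) = 1.117462
p(0.41) ≈ 1.1175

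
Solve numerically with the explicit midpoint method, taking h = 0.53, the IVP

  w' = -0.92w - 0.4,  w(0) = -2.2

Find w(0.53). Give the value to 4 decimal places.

Midpoint: k1 = f(x_n, w_n); k2 = f(x_n + h/2, w_n + (h/2)·k1); w_{n+1} = w_n + h·k2.
x=0.000000, w=-2.200000:
  k1 = f(0.000000, -2.200000) = 1.624000
  k2 = f(0.265000, -1.769640) = 1.228069
  w ← -2.200000 + 0.53·1.228069 = -1.549124
w(0.53) ≈ -1.5491

-1.5491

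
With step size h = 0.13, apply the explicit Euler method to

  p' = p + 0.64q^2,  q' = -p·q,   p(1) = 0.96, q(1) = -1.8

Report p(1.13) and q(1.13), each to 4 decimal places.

1.3544, -1.5754

Euler on (p,q): p_{n+1} = p_n + h·p', q_{n+1} = q_n + h·q'.
1.000000: (0.960000, -1.800000); f=(3.033600, 1.728000) → (1.354368, -1.575360)
(p(1.13), q(1.13)) ≈ (1.3544, -1.5754)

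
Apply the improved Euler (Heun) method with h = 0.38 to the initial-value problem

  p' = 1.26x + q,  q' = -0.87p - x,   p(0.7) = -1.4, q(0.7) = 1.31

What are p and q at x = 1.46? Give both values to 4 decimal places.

Heun on (p,q): k1 = f(x_n, state_n); k2 = f(x_n + h, state_n + h·k1); state_{n+1} = state_n + (h/2)·(k1 + k2).
0.700000: (-1.400000, 1.310000)
  k1 = (2.192000, 0.518000)
  predictor → (-0.567040, 1.506840)
  k2 = (2.867640, -0.586675)
  → (-0.438668, 1.296952)
1.080000: (-0.438668, 1.296952)
  k1 = (2.657752, -0.698358)
  predictor → (0.571277, 1.031575)
  k2 = (2.871175, -1.957011)
  → (0.611828, 0.792431)
(p(1.46), q(1.46)) ≈ (0.6118, 0.7924)

0.6118, 0.7924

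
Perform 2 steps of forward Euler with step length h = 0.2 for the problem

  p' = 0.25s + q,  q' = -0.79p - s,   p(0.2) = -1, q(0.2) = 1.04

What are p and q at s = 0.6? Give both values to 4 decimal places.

-0.5304, 1.2016

Euler on (p,q): p_{n+1} = p_n + h·p', q_{n+1} = q_n + h·q'.
0.200000: (-1.000000, 1.040000); f=(1.090000, 0.590000) → (-0.782000, 1.158000)
0.400000: (-0.782000, 1.158000); f=(1.258000, 0.217780) → (-0.530400, 1.201556)
(p(0.6), q(0.6)) ≈ (-0.5304, 1.2016)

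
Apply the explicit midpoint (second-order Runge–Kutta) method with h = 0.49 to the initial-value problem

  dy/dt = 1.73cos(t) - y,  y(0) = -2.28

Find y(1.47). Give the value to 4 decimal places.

Midpoint: k1 = f(t_n, y_n); k2 = f(t_n + h/2, y_n + (h/2)·k1); y_{n+1} = y_n + h·k2.
t=0.000000, y=-2.280000:
  k1 = f(0.000000, -2.280000) = 4.010000
  k2 = f(0.245000, -1.297550) = 2.975888
  y ← -2.280000 + 0.49·2.975888 = -0.821815
t=0.490000, y=-0.821815:
  k1 = f(0.490000, -0.821815) = 2.348251
  k2 = f(0.735000, -0.246494) = 1.529861
  y ← -0.821815 + 0.49·1.529861 = -0.072183
t=0.980000, y=-0.072183:
  k1 = f(0.980000, -0.072183) = 1.035832
  k2 = f(1.225000, 0.181596) = 0.404781
  y ← -0.072183 + 0.49·0.404781 = 0.126159
y(1.47) ≈ 0.1262

0.1262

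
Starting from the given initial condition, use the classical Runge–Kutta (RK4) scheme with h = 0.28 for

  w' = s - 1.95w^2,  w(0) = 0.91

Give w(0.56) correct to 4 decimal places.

RK4: k1 = f(s_n, w_n); k2 = f(s_n + h/2, w_n + (h/2)·k1); k3 = f(s_n + h/2, w_n + (h/2)·k2); k4 = f(s_n + h, w_n + h·k3); w_{n+1} = w_n + (h/6)·(k1 + 2k2 + 2k3 + k4).
s=0.000000, w=0.910000:
  k1 = f(0.000000, 0.910000) = -1.614795
  k2 = f(0.140000, 0.683929) = -0.772129
  k3 = f(0.140000, 0.801902) = -1.113941
  k4 = f(0.280000, 0.598096) = -0.417553
  w ← 0.910000 + (0.28/6)·(k1 + 2k2 + 2k3 + k4) = 0.639124
s=0.280000, w=0.639124:
  k1 = f(0.280000, 0.639124) = -0.516535
  k2 = f(0.420000, 0.566809) = -0.206481
  k3 = f(0.420000, 0.610217) = -0.306110
  k4 = f(0.560000, 0.553413) = -0.037219
  w ← 0.639124 + (0.28/6)·(k1 + 2k2 + 2k3 + k4) = 0.565440
w(0.56) ≈ 0.5654

0.5654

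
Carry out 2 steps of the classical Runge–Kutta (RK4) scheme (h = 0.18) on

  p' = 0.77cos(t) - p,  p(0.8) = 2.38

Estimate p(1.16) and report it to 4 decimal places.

RK4: k1 = f(t_n, p_n); k2 = f(t_n + h/2, p_n + (h/2)·k1); k3 = f(t_n + h/2, p_n + (h/2)·k2); k4 = f(t_n + h, p_n + h·k3); p_{n+1} = p_n + (h/6)·(k1 + 2k2 + 2k3 + k4).
t=0.800000, p=2.380000:
  k1 = f(0.800000, 2.380000) = -1.843536
  k2 = f(0.890000, 2.214082) = -1.729435
  k3 = f(0.890000, 2.224351) = -1.739704
  k4 = f(0.980000, 2.066853) = -1.637946
  p ← 2.380000 + (0.18/6)·(k1 + 2k2 + 2k3 + k4) = 2.067407
t=0.980000, p=2.067407:
  k1 = f(0.980000, 2.067407) = -1.638500
  k2 = f(1.070000, 1.919942) = -1.550247
  k3 = f(1.070000, 1.927885) = -1.558189
  k4 = f(1.160000, 1.786933) = -1.479442
  p ← 2.067407 + (0.18/6)·(k1 + 2k2 + 2k3 + k4) = 1.787363
p(1.16) ≈ 1.7874

1.7874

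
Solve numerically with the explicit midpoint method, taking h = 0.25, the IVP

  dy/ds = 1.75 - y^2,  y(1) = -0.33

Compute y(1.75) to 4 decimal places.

Midpoint: k1 = f(s_n, y_n); k2 = f(s_n + h/2, y_n + (h/2)·k1); y_{n+1} = y_n + h·k2.
s=1.000000, y=-0.330000:
  k1 = f(1.000000, -0.330000) = 1.641100
  k2 = f(1.125000, -0.124863) = 1.734409
  y ← -0.330000 + 0.25·1.734409 = 0.103602
s=1.250000, y=0.103602:
  k1 = f(1.250000, 0.103602) = 1.739267
  k2 = f(1.375000, 0.321011) = 1.646952
  y ← 0.103602 + 0.25·1.646952 = 0.515340
s=1.500000, y=0.515340:
  k1 = f(1.500000, 0.515340) = 1.484424
  k2 = f(1.625000, 0.700893) = 1.258748
  y ← 0.515340 + 0.25·1.258748 = 0.830027
y(1.75) ≈ 0.8300

0.8300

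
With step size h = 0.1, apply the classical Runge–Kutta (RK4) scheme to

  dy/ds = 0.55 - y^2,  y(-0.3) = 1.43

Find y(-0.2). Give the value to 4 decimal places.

1.2994

RK4: k1 = f(s_n, y_n); k2 = f(s_n + h/2, y_n + (h/2)·k1); k3 = f(s_n + h/2, y_n + (h/2)·k2); k4 = f(s_n + h, y_n + h·k3); y_{n+1} = y_n + (h/6)·(k1 + 2k2 + 2k3 + k4).
s=-0.300000, y=1.430000:
  k1 = f(-0.300000, 1.430000) = -1.494900
  k2 = f(-0.250000, 1.355255) = -1.286716
  k3 = f(-0.250000, 1.365664) = -1.315039
  k4 = f(-0.200000, 1.298496) = -1.136092
  y ← 1.430000 + (0.1/6)·(k1 + 2k2 + 2k3 + k4) = 1.299425
y(-0.2) ≈ 1.2994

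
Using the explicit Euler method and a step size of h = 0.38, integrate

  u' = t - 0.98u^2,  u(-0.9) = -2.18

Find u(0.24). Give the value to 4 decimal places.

-59.3655

Euler: u_{n+1} = u_n + h·f(t_n, u_n).
t=-0.900000, u=-2.180000: f=-5.557352 → u ← -2.180000 + 0.38·(-5.557352) = -4.291794
t=-0.520000, u=-4.291794: f=-18.571104 → u ← -4.291794 + 0.38·(-18.571104) = -11.348813
t=-0.140000, u=-11.348813: f=-126.359650 → u ← -11.348813 + 0.38·(-126.359650) = -59.365480
u(0.24) ≈ -59.3655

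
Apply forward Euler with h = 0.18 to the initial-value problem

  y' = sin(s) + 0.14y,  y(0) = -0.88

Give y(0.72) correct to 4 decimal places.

Euler: y_{n+1} = y_n + h·f(s_n, y_n).
s=0.000000, y=-0.880000: f=-0.123200 → y ← -0.880000 + 0.18·(-0.123200) = -0.902176
s=0.180000, y=-0.902176: f=0.052725 → y ← -0.902176 + 0.18·0.052725 = -0.892686
s=0.360000, y=-0.892686: f=0.227298 → y ← -0.892686 + 0.18·0.227298 = -0.851772
s=0.540000, y=-0.851772: f=0.394888 → y ← -0.851772 + 0.18·0.394888 = -0.780692
y(0.72) ≈ -0.7807

-0.7807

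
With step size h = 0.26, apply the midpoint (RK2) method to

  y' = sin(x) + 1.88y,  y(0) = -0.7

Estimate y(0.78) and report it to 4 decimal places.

Midpoint: k1 = f(x_n, y_n); k2 = f(x_n + h/2, y_n + (h/2)·k1); y_{n+1} = y_n + h·k2.
x=0.000000, y=-0.700000:
  k1 = f(0.000000, -0.700000) = -1.316000
  k2 = f(0.130000, -0.871080) = -1.507996
  y ← -0.700000 + 0.26·(-1.507996) = -1.092079
x=0.260000, y=-1.092079:
  k1 = f(0.260000, -1.092079) = -1.796028
  k2 = f(0.390000, -1.325563) = -2.111869
  y ← -1.092079 + 0.26·(-2.111869) = -1.641165
x=0.520000, y=-1.641165:
  k1 = f(0.520000, -1.641165) = -2.588510
  k2 = f(0.650000, -1.977671) = -3.112836
  y ← -1.641165 + 0.26·(-3.112836) = -2.450502
y(0.78) ≈ -2.4505

-2.4505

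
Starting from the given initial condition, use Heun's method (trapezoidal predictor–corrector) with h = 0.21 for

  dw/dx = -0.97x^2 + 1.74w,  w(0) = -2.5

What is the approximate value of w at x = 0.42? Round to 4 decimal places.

-5.1582

Heun: k1 = f(x_n, w_n); k2 = f(x_n + h, w_n + h·k1); w_{n+1} = w_n + (h/2)·(k1 + k2).
x=0.000000, w=-2.500000:
  k1 = f(0.000000, -2.500000) = -4.350000
  k2 = f(0.210000, -3.413500) = -5.982267
  w ← -2.500000 + (0.21/2)·(-4.350000 + (-5.982267)) = -3.584888
x=0.210000, w=-3.584888:
  k1 = f(0.210000, -3.584888) = -6.280482
  k2 = f(0.420000, -4.903789) = -8.703701
  w ← -3.584888 + (0.21/2)·(-6.280482 + (-8.703701)) = -5.158227
w(0.42) ≈ -5.1582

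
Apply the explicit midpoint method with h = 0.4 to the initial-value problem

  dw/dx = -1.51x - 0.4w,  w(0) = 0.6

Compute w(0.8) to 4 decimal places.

-0.0097

Midpoint: k1 = f(x_n, w_n); k2 = f(x_n + h/2, w_n + (h/2)·k1); w_{n+1} = w_n + h·k2.
x=0.000000, w=0.600000:
  k1 = f(0.000000, 0.600000) = -0.240000
  k2 = f(0.200000, 0.552000) = -0.522800
  w ← 0.600000 + 0.4·(-0.522800) = 0.390880
x=0.400000, w=0.390880:
  k1 = f(0.400000, 0.390880) = -0.760352
  k2 = f(0.600000, 0.238810) = -1.001524
  w ← 0.390880 + 0.4·(-1.001524) = -0.009730
w(0.8) ≈ -0.0097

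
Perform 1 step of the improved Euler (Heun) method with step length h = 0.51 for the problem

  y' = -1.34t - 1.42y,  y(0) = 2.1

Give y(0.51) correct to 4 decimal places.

0.9556

Heun: k1 = f(t_n, y_n); k2 = f(t_n + h, y_n + h·k1); y_{n+1} = y_n + (h/2)·(k1 + k2).
t=0.000000, y=2.100000:
  k1 = f(0.000000, 2.100000) = -2.982000
  k2 = f(0.510000, 0.579180) = -1.505836
  y ← 2.100000 + (0.51/2)·(-2.982000 + (-1.505836)) = 0.955602
y(0.51) ≈ 0.9556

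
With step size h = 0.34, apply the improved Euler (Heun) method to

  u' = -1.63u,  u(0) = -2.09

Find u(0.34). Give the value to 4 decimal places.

Heun: k1 = f(t_n, u_n); k2 = f(t_n + h, u_n + h·k1); u_{n+1} = u_n + (h/2)·(k1 + k2).
t=0.000000, u=-2.090000:
  k1 = f(0.000000, -2.090000) = 3.406700
  k2 = f(0.340000, -0.931722) = 1.518707
  u ← -2.090000 + (0.34/2)·(3.406700 + 1.518707) = -1.252681
u(0.34) ≈ -1.2527

-1.2527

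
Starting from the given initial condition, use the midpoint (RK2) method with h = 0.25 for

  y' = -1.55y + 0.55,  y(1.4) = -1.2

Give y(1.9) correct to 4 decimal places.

-0.3802

Midpoint: k1 = f(t_n, y_n); k2 = f(t_n + h/2, y_n + (h/2)·k1); y_{n+1} = y_n + h·k2.
t=1.400000, y=-1.200000:
  k1 = f(1.400000, -1.200000) = 2.410000
  k2 = f(1.525000, -0.898750) = 1.943062
  y ← -1.200000 + 0.25·1.943062 = -0.714234
t=1.650000, y=-0.714234:
  k1 = f(1.650000, -0.714234) = 1.657063
  k2 = f(1.775000, -0.507101) = 1.336007
  y ← -0.714234 + 0.25·1.336007 = -0.380233
y(1.9) ≈ -0.3802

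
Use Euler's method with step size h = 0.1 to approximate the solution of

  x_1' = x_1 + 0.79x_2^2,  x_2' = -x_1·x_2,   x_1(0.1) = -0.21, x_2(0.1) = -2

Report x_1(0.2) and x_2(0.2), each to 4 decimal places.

0.0850, -2.0420

Euler on (x_1,x_2): x_1_{n+1} = x_1_n + h·x_1', x_2_{n+1} = x_2_n + h·x_2'.
0.100000: (-0.210000, -2.000000); f=(2.950000, -0.420000) → (0.085000, -2.042000)
(x_1(0.2), x_2(0.2)) ≈ (0.0850, -2.0420)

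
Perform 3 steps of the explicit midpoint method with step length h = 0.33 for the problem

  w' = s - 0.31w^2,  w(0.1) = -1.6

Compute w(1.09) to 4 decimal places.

-2.1223

Midpoint: k1 = f(s_n, w_n); k2 = f(s_n + h/2, w_n + (h/2)·k1); w_{n+1} = w_n + h·k2.
s=0.100000, w=-1.600000:
  k1 = f(0.100000, -1.600000) = -0.693600
  k2 = f(0.265000, -1.714444) = -0.646189
  w ← -1.600000 + 0.33·(-0.646189) = -1.813242
s=0.430000, w=-1.813242:
  k1 = f(0.430000, -1.813242) = -0.589233
  k2 = f(0.595000, -1.910466) = -0.536462
  w ← -1.813242 + 0.33·(-0.536462) = -1.990275
s=0.760000, w=-1.990275:
  k1 = f(0.760000, -1.990275) = -0.467970
  k2 = f(0.925000, -2.067490) = -0.400100
  w ← -1.990275 + 0.33·(-0.400100) = -2.122308
w(1.09) ≈ -2.1223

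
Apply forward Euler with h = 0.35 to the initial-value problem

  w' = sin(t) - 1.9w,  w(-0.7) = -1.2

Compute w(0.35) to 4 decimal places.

Euler: w_{n+1} = w_n + h·f(t_n, w_n).
t=-0.700000, w=-1.200000: f=1.635782 → w ← -1.200000 + 0.35·1.635782 = -0.627476
t=-0.350000, w=-0.627476: f=0.849307 → w ← -0.627476 + 0.35·0.849307 = -0.330219
t=0.000000, w=-0.330219: f=0.627416 → w ← -0.330219 + 0.35·0.627416 = -0.110623
w(0.35) ≈ -0.1106

-0.1106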